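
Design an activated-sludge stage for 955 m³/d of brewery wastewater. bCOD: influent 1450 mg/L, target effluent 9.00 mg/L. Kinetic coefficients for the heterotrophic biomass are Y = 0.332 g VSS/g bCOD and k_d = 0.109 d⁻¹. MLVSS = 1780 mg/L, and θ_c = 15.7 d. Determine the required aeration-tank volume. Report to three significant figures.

From the SRT design equation V = Y Q (S₀−S) θ_c / [X (1 + k_d θ_c)] = 0.332 × 955 × (1450 − 9.00) × 15.7 / [1780 × (1 + 0.109 × 15.7)] = 7.17×10^6 / 4826 = 1486 m³.

V ≈ 1490 m³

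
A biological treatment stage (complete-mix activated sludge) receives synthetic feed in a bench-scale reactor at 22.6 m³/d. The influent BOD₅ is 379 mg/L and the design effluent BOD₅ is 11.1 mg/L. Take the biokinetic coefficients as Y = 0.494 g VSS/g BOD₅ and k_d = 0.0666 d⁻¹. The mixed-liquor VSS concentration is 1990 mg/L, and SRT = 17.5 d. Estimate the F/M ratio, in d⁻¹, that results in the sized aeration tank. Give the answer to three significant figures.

F/M ≈ 0.258 d⁻¹

Steady-state biomass mass balance: V·X·(1 + k_d·θ_c) = Y·Q·(S₀ − S)·θ_c, so V = 0.494 × 22.6 × (379 − 11.1) × 17.5 / [1990 × (1 + 0.0666 × 17.5)] = 7.19×10^4 / 4309 = 16.68 m³.
Food-to-microorganism ratio F/M = Q S₀ / (V X) = 22.6 × 379 / (16.68 × 1990) = 0.2580 d⁻¹.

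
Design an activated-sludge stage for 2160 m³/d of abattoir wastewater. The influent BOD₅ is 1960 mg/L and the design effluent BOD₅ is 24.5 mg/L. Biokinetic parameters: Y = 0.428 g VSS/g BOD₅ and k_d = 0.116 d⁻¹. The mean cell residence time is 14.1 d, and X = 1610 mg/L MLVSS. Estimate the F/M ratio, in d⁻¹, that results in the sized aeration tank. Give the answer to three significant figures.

F/M ≈ 0.442 d⁻¹

Rearranging the biomass balance for a CMAS with decay, V = Y·Q·ΔS·θ_c / [X·(1+k_d θ_c)] = 0.428 × 2160 × (1960 − 24.5) × 14.1 / [1610 × (1 + 0.116 × 14.1)] = 2.52×10^7 / 4243 = 5946 m³.
Food-to-microorganism ratio F/M = Q S₀ / (V X) = 2160 × 1960 / (5946 × 1610) = 0.4423 d⁻¹.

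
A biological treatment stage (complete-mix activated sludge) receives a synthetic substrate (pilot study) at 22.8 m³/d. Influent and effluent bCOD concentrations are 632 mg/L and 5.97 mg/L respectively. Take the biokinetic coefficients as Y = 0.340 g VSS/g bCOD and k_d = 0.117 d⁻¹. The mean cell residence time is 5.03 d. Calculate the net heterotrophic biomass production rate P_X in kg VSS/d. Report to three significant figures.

P_X ≈ 3.06 kg VSS/d

Observed yield with endogenous decay: Y_obs = Y / (1 + k_d·θ_c) = 0.340 / (1 + 0.117 × 5.03) = 0.340 / 1.589 = 0.2140 g VSS/g bCOD.
Substrate removed = Q·(S₀ − S) = 22.8 m³/d × (632 − 5.97) g/m³ = 1.43×10^4 g/d = 14.27 kg/d.
So the net sludge growth is P_X = 0.2140 × 14.27 = 3.055 kg VSS/d.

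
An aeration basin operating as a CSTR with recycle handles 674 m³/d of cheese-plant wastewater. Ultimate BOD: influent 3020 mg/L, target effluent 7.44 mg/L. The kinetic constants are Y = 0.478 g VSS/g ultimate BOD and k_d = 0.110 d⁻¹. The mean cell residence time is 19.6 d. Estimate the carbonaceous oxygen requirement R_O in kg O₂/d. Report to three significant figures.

R_O ≈ 1590 kg O₂/d

Y_obs = Y / (1 + k_d θ_c) = 0.478 / (1 + 0.110 × 19.6) = 0.478 / 3.156 = 0.1515.
Q·(S₀ − S) = 674 × (3020 − 7.44) × 10⁻³ = 2030 kg/d removed.
Net sludge production P_X = 0.1515 × 2030 = 307.5 kg VSS/d.
R_O = Q·(S₀ − S) − 1.42·P_X = 2030 − 1.42 × 307.5 = 1594 kg O₂/d.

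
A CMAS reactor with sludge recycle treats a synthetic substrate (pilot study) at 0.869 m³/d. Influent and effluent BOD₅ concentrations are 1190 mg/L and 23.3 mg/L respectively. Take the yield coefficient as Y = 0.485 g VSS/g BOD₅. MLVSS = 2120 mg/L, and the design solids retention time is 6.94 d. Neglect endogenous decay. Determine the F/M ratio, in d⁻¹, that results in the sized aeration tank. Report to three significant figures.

F/M ≈ 0.303 d⁻¹

V·X = Y·Q·ΔS·θ_c gives V = 0.485 × 0.869 × (1190 − 23.3) × 6.94 / 2120 = 1.610 m³.
F/M = applied load / biomass = Q·S₀/(V·X) = 0.869 × 1190 / (1.610 × 2120) = 0.3030 d⁻¹.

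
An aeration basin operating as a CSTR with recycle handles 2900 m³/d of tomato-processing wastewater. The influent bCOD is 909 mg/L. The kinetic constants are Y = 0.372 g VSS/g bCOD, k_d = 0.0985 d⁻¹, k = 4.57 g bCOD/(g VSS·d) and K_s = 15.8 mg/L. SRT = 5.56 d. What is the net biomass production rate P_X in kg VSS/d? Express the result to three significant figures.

From the Monod/SRT balance for a CMAS, S = K_s·(1+k_d θ_c)/[θ_c·(Y k − k_d) − 1] = 15.8 × (1 + 0.0985 × 5.56) / [5.56 × (0.372 × 4.57 − 0.0985) − 1] = 24.45 / 7.905 = 3.094 mg/L.
Observed yield with endogenous decay: Y_obs = Y / (1 + k_d·θ_c) = 0.372 / (1 + 0.0985 × 5.56) = 0.372 / 1.548 = 0.2404 g VSS/g bCOD.
Q·(S₀ − S) = 2900 × (909 − 3.09) × 10⁻³ = 2627 kg/d removed.
So the net sludge growth is P_X = 0.2404 × 2627 = 631.5 kg VSS/d.

P_X ≈ 631 kg VSS/d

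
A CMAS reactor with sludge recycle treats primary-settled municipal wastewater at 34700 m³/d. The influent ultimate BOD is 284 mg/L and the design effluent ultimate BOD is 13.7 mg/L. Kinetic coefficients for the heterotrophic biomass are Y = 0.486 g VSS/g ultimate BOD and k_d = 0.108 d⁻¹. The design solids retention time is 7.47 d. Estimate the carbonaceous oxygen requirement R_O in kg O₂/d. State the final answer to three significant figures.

Y_obs = Y / (1 + k_d θ_c) = 0.486 / (1 + 0.108 × 7.47) = 0.486 / 1.807 = 0.2690.
Q·(S₀ − S) = 34700 × (284 − 13.7) × 10⁻³ = 9379 kg/d removed.
Biomass synthesised: P_X = Y_obs × 9379 = 2523 kg VSS/d.
R_O = Q·ΔS − 1.42 P_X = 9379 − 3583 = 5797 kg O₂/d.

R_O ≈ 5800 kg O₂/d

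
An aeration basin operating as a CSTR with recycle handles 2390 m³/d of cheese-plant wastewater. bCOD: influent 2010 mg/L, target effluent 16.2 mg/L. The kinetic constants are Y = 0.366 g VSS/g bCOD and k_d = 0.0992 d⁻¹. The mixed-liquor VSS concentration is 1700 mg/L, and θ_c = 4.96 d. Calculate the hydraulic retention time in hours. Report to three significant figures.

τ ≈ 34.2 h

From the SRT design equation V = Y Q (S₀−S) θ_c / [X (1 + k_d θ_c)] = 0.366 × 2390 × (2010 − 16.2) × 4.96 / [1700 × (1 + 0.0992 × 4.96)] = 8.65×10^6 / 2536 = 3410 m³.
HRT = V/Q = 3410 m³ / 2390 m³·d⁻¹ = 1.427 d × 24 = 34.25 h.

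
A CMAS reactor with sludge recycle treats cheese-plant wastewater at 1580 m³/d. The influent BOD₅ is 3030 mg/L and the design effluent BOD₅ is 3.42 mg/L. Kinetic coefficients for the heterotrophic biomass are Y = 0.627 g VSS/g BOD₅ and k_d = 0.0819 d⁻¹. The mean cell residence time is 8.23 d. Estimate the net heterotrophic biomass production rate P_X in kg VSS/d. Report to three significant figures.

P_X ≈ 1790 kg VSS/d

The observed yield is Y_obs = Y/(1 + k_d·θ_c) = 0.627 / (1 + 0.0819 × 8.23) = 0.627 / 1.674 = 0.3745 g VSS per g BOD₅ removed.
ΔS = 3030 − 3.42 = 3027 mg/L, so the substrate removal rate is 1580 × 3027/1000 = 4782 kg BOD₅/d.
So the net sludge growth is P_X = 0.3745 × 4782 = 1791 kg VSS/d.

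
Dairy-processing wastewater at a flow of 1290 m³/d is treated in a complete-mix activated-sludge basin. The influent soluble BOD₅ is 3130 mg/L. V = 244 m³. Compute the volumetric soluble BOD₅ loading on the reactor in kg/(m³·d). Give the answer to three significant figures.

L_v ≈ 16.5 kg soluble BOD₅/(m³·d)

Volumetric loading L_v = Q·S₀ / V = 1290 × 3130 g/m³ / 244.0 m³ = 16548 g/(m³·d) = 16.55 kg soluble BOD₅/(m³·d).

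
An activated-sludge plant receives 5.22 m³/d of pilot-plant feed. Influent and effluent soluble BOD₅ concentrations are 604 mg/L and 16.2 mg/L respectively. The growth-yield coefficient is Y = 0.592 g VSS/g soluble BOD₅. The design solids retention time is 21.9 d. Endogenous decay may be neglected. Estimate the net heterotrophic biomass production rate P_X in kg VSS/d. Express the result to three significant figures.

P_X ≈ 1.82 kg VSS/d

Since k_d ≈ 0, Y_obs = Y = 0.592 g VSS/g soluble BOD₅.
Q·(S₀ − S) = 5.22 × (604 − 16.2) × 10⁻³ = 3.068 kg/d removed.
P_X = Y_obs · Q(S₀ − S) = 0.5920 × 3.068 = 1.816 kg VSS/d.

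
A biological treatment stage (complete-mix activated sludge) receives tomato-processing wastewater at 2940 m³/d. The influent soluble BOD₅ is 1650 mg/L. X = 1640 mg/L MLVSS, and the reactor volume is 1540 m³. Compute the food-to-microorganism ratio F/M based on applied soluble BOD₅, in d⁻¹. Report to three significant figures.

F/M = applied load / biomass = Q·S₀/(V·X) = 2940 × 1650 / (1540 × 1640) = 1.921 d⁻¹.

F/M ≈ 1.92 d⁻¹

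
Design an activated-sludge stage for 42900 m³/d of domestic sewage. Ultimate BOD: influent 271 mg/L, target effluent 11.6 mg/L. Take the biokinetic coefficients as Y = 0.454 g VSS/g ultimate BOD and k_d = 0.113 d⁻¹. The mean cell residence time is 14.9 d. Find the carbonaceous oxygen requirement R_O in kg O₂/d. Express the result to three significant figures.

R_O ≈ 8460 kg O₂/d

The observed yield is Y_obs = Y/(1 + k_d·θ_c) = 0.454 / (1 + 0.113 × 14.9) = 0.454 / 2.684 = 0.1692 g VSS per g ultimate BOD removed.
ΔS = 271 − 11.6 = 259.4 mg/L, so the substrate removal rate is 42900 × 259.4/1000 = 11128 kg ultimate BOD/d.
Net sludge production P_X = 0.1692 × 11128 = 1883 kg VSS/d.
R_O = Q·ΔS − 1.42 P_X = 11128 − 2673 = 8455 kg O₂/d.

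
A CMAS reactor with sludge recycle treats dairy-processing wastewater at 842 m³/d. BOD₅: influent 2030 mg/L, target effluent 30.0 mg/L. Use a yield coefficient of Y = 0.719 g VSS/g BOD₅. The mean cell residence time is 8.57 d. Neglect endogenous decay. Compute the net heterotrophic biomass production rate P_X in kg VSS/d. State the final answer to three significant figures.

P_X ≈ 1210 kg VSS/d

Since k_d ≈ 0, Y_obs = Y = 0.719 g VSS/g BOD₅.
ΔS = 2030 − 30.0 = 2000 mg/L, so the substrate removal rate is 842 × 2000/1000 = 1684 kg BOD₅/d.
So the net sludge growth is P_X = 0.7190 × 1684 = 1211 kg VSS/d.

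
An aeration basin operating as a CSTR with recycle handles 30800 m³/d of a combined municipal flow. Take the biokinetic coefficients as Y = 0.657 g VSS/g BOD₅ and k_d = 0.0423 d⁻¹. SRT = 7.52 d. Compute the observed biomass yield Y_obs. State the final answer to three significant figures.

Correct the yield for decay: Y_obs = Y/(1 + k_d θ_c) = 0.657 / (1 + 0.0423 × 7.52) = 0.657 / 1.318 = 0.4984.

Y_obs ≈ 0.498 g VSS/g BOD₅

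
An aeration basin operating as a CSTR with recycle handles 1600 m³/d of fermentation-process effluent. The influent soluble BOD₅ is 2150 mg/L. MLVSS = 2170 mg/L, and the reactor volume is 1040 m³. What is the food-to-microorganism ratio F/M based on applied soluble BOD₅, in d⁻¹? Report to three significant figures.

Food-to-microorganism ratio F/M = Q S₀ / (V X) = 1600 × 2150 / (1040 × 2170) = 1.524 d⁻¹.

F/M ≈ 1.52 d⁻¹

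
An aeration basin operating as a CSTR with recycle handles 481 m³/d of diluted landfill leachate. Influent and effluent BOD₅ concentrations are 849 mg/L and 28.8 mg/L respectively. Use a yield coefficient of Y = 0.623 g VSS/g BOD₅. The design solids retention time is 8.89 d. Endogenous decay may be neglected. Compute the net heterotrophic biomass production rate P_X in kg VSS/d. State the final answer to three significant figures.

P_X ≈ 246 kg VSS/d

Since k_d ≈ 0, Y_obs = Y = 0.623 g VSS/g BOD₅.
Q·(S₀ − S) = 481 × (849 − 28.8) × 10⁻³ = 394.5 kg/d removed.
Biomass produced: P_X = Y_obs·Q·ΔS = 0.6230 × 394.5 ≈ 245.8 kg VSS/d.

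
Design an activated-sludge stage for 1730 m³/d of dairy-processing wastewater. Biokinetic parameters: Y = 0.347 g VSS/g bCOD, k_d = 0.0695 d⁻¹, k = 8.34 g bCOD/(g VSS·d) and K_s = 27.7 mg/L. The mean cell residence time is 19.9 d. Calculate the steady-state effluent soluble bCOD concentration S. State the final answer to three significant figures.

S ≈ 1.20 mg/L

For a completely mixed reactor with recycle the Lawrence–McCarty relation gives S = K_s·(1 + k_d·θ_c) / [θ_c·(Y·k − k_d) − 1] = 27.7 × (1 + 0.0695 × 19.9) / [19.9 × (0.347 × 8.34 − 0.0695) − 1] = 66.01 / 55.21 = 1.196 mg/L.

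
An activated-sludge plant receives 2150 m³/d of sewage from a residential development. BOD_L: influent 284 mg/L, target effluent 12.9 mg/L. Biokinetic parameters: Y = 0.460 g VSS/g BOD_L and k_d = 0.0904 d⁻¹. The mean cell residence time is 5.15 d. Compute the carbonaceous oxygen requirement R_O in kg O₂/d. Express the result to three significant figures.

R_O ≈ 323 kg O₂/d

Observed yield with endogenous decay: Y_obs = Y / (1 + k_d·θ_c) = 0.460 / (1 + 0.0904 × 5.15) = 0.460 / 1.466 = 0.3139 g VSS/g BOD_L.
Q·(S₀ − S) = 2150 × (284 − 12.9) × 10⁻³ = 582.9 kg/d removed.
P_X = Y_obs·Q·(S₀ − S) = 0.3139 × 582.9 = 182.9 kg VSS/d.
R_O = Q·ΔS − 1.42 P_X = 582.9 − 259.8 = 323.1 kg O₂/d.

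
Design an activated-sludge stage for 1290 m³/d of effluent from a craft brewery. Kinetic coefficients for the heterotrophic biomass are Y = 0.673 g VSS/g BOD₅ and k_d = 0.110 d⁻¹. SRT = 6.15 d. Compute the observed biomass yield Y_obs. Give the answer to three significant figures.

Y_obs ≈ 0.401 g VSS/g BOD₅

Observed yield with endogenous decay: Y_obs = Y / (1 + k_d·θ_c) = 0.673 / (1 + 0.110 × 6.15) = 0.673 / 1.676 = 0.4014 g VSS/g BOD₅.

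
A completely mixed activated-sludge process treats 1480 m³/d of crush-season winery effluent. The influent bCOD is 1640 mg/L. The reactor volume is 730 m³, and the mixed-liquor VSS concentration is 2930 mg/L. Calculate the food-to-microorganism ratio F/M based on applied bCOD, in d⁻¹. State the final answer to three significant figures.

F/M ≈ 1.13 d⁻¹

F/M = applied load / biomass = Q·S₀/(V·X) = 1480 × 1640 / (730.0 × 2930) = 1.135 d⁻¹.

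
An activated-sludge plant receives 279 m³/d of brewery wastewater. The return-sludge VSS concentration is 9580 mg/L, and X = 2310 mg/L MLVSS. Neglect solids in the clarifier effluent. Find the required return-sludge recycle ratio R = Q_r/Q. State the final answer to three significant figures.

R ≈ 0.318

Solids balance on the clarifier gives (1+R)X = R·X_r, so R = X/(X_r − X) = 2310 / (9580 − 2310) = 0.3177.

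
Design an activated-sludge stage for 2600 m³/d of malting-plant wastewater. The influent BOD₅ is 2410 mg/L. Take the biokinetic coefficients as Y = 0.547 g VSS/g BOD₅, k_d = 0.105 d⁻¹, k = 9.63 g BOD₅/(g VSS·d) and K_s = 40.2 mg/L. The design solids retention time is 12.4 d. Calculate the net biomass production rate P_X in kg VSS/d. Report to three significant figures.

Effluent substrate depends only on kinetics and SRT: S = K_s(1 + k_d θ_c) / [θ_c(Yk − k_d) − 1] = 40.2 × (1 + 0.105 × 12.4) / [12.4 × (0.547 × 9.63 − 0.105) − 1] = 92.54 / 63.02 = 1.469 mg/L.
Observed yield with endogenous decay: Y_obs = Y / (1 + k_d·θ_c) = 0.547 / (1 + 0.105 × 12.4) = 0.547 / 2.302 = 0.2376 g VSS/g BOD₅.
Mass of BOD₅ removed per day: Q(S₀ − S) = 2600 × 2409 g/m³ = 6262 kg/d.
P_X = Y_obs · Q(S₀ − S) = 0.2376 × 6262 = 1488 kg VSS/d.

P_X ≈ 1490 kg VSS/d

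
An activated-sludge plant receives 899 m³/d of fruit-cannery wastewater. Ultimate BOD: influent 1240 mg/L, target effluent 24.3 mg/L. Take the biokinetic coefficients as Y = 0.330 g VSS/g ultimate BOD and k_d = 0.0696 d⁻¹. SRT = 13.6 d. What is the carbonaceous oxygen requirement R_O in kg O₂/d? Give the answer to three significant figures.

R_O ≈ 830 kg O₂/d

Correct the yield for decay: Y_obs = Y/(1 + k_d θ_c) = 0.330 / (1 + 0.0696 × 13.6) = 0.330 / 1.947 = 0.1695.
ΔS = 1240 − 24.3 = 1216 mg/L, so the substrate removal rate is 899 × 1216/1000 = 1093 kg ultimate BOD/d.
P_X = Y_obs·Q·(S₀ − S) = 0.1695 × 1093 = 185.3 kg VSS/d.
R_O = Q·(S₀ − S) − 1.42·P_X = 1093 − 1.42 × 185.3 = 829.8 kg O₂/d.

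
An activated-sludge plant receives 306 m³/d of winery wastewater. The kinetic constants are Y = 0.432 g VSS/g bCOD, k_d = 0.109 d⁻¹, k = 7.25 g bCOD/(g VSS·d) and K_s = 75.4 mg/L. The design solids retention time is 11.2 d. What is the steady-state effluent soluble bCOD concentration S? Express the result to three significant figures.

Effluent substrate depends only on kinetics and SRT: S = K_s(1 + k_d θ_c) / [θ_c(Yk − k_d) − 1] = 75.4 × (1 + 0.109 × 11.2) / [11.2 × (0.432 × 7.25 − 0.109) − 1] = 167.4 / 32.86 = 5.096 mg/L.

S ≈ 5.10 mg/L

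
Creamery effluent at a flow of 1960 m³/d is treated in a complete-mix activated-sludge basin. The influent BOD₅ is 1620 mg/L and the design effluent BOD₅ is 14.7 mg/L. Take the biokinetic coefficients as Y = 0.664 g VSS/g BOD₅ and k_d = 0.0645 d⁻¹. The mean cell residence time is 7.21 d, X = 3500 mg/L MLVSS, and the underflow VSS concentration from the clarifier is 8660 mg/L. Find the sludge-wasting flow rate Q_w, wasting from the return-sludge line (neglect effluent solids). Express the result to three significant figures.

Q_w ≈ 165 m³/d

Rearranging the biomass balance for a CMAS with decay, V = Y·Q·ΔS·θ_c / [X·(1+k_d θ_c)] = 0.664 × 1960 × (1620 − 14.7) × 7.21 / [3500 × (1 + 0.0645 × 7.21)] = 1.51×10^7 / 5128 = 2938 m³.
Q_w = (V·X)/(θ_c X_r) = 2938 × 3500 / (7.21 × 8660) = 164.7 m³/d.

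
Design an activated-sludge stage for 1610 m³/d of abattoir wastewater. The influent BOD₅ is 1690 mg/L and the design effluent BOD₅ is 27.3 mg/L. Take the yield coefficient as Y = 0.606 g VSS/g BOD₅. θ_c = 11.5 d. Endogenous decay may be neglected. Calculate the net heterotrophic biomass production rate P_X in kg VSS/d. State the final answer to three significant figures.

With endogenous decay neglected, the observed yield equals the true yield: Y_obs = Y = 0.606 g VSS/g BOD₅.
Mass of BOD₅ removed per day: Q(S₀ − S) = 1610 × 1663 g/m³ = 2677 kg/d.
P_X = Y_obs · Q(S₀ − S) = 0.6060 × 2677 = 1622 kg VSS/d.

P_X ≈ 1620 kg VSS/d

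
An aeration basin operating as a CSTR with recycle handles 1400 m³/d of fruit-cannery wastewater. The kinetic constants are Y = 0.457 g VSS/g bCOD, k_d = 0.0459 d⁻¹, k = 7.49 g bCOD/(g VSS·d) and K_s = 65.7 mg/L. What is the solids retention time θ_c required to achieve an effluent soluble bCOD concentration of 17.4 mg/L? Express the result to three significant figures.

At the target effluent, Y k S/(K_s+S) = 0.457×7.49×17.4/83.10 = 0.7167 d⁻¹.
1/θ_c = 0.7167 − 0.0459 = 0.6708 d⁻¹, so θ_c = 1.491 d.

θ_c ≈ 1.49 d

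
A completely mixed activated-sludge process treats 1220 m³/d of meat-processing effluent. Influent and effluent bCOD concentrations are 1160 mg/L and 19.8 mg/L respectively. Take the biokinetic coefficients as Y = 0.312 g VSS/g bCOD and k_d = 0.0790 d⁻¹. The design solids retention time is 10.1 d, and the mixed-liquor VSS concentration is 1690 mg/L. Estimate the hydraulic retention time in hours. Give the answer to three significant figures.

From the SRT design equation V = Y Q (S₀−S) θ_c / [X (1 + k_d θ_c)] = 0.312 × 1220 × (1160 − 19.8) × 10.1 / [1690 × (1 + 0.0790 × 10.1)] = 4.38×10^6 / 3038 = 1443 m³.
τ = V/Q = 1443/1220 = 1.183 d, or 28.38 h.

τ ≈ 28.4 h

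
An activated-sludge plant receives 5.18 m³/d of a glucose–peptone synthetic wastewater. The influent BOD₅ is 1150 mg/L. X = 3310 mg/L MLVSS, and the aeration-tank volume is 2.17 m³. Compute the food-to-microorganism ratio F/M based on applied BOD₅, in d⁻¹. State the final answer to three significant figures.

F/M ≈ 0.829 d⁻¹

F/M = Q·S₀ / (V·X) = 5.18 × 1150 / (2.170 × 3310) = 0.8294 g BOD₅·(g VSS·d)⁻¹.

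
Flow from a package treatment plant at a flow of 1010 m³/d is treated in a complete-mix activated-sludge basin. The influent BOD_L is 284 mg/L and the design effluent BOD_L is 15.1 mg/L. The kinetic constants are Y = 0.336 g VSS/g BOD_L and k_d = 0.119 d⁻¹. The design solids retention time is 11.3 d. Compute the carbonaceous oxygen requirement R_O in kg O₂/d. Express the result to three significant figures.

Correct the yield for decay: Y_obs = Y/(1 + k_d θ_c) = 0.336 / (1 + 0.119 × 11.3) = 0.336 / 2.345 = 0.1433.
ΔS = 284 − 15.1 = 268.9 mg/L, so the substrate removal rate is 1010 × 268.9/1000 = 271.6 kg BOD_L/d.
Net sludge production P_X = 0.1433 × 271.6 = 38.92 kg VSS/d.
Carbonaceous O₂ demand = substrate oxidised − cell-mass equivalent = 271.6 − 1.42 × 38.92 = 216.3 kg O₂/d.

R_O ≈ 216 kg O₂/d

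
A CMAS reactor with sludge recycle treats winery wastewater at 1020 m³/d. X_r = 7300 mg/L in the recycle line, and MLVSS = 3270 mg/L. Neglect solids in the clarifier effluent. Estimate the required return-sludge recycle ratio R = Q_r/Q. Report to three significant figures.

R ≈ 0.811

R = Q_r/Q = X/(X_r − X) = 3270 / (7300 − 3270) = 0.8114.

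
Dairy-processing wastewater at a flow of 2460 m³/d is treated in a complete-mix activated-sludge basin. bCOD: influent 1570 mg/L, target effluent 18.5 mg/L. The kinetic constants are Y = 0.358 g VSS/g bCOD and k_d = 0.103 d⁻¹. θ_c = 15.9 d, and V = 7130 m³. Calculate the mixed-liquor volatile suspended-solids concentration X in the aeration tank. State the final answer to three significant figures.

X ≈ 1160 mg/L

From V·X·(1 + k_d·θ_c) = Y·Q·(S₀ − S)·θ_c: X = 0.358 × 2460 × (1570 − 18.5) × 15.9 / [7130 × (1 + 0.103 × 15.9)] = 1155 mg/L.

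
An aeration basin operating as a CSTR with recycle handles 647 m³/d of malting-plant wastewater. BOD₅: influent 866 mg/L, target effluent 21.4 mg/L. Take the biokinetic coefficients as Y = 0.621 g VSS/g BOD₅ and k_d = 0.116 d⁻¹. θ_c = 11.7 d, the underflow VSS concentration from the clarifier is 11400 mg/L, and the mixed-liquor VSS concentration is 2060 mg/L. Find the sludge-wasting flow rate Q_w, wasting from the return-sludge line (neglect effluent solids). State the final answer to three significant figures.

Q_w ≈ 12.6 m³/d

Rearranging the biomass balance for a CMAS with decay, V = Y·Q·ΔS·θ_c / [X·(1+k_d θ_c)] = 0.621 × 647 × (866 − 21.4) × 11.7 / [2060 × (1 + 0.116 × 11.7)] = 3.97×10^6 / 4856 = 817.7 m³.
Q_w = (V·X)/(θ_c X_r) = 817.7 × 2060 / (11.7 × 11400) = 12.63 m³/d.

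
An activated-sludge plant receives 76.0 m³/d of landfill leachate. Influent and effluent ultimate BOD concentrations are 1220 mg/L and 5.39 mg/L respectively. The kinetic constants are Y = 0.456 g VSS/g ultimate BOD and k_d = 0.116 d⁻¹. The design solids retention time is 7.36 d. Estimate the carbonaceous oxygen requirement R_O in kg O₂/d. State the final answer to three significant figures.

R_O ≈ 60.1 kg O₂/d

Observed yield with endogenous decay: Y_obs = Y / (1 + k_d·θ_c) = 0.456 / (1 + 0.116 × 7.36) = 0.456 / 1.854 = 0.2460 g VSS/g ultimate BOD.
Q·(S₀ − S) = 76.0 × (1220 − 5.39) × 10⁻³ = 92.31 kg/d removed.
Net sludge production P_X = 0.2460 × 92.31 = 22.71 kg VSS/d.
R_O = Q·ΔS − 1.42 P_X = 92.31 − 32.24 = 60.07 kg O₂/d.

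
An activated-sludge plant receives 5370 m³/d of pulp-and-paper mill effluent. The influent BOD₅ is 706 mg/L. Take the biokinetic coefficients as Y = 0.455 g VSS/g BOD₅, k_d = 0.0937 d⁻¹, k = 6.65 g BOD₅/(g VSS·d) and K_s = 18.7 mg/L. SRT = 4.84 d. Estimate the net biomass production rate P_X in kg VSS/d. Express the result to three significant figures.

For a completely mixed reactor with recycle the Lawrence–McCarty relation gives S = K_s·(1 + k_d·θ_c) / [θ_c·(Y·k − k_d) − 1] = 18.7 × (1 + 0.0937 × 4.84) / [4.84 × (0.455 × 6.65 − 0.0937) − 1] = 27.18 / 13.19 = 2.061 mg/L.
Y_obs = Y / (1 + k_d θ_c) = 0.455 / (1 + 0.0937 × 4.84) = 0.455 / 1.454 = 0.3130.
Mass of BOD₅ removed per day: Q(S₀ − S) = 5370 × 703.9 g/m³ = 3780 kg/d.
So the net sludge growth is P_X = 0.3130 × 3780 = 1183 kg VSS/d.

P_X ≈ 1180 kg VSS/d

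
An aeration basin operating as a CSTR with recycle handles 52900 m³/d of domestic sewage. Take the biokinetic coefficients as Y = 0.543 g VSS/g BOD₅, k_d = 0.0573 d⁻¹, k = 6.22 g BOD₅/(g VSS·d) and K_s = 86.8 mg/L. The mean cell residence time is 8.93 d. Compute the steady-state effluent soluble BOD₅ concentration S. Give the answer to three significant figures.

From the Monod/SRT balance for a CMAS, S = K_s·(1+k_d θ_c)/[θ_c·(Y k − k_d) − 1] = 86.8 × (1 + 0.0573 × 8.93) / [8.93 × (0.543 × 6.22 − 0.0573) − 1] = 131.2 / 28.65 = 4.580 mg/L.

S ≈ 4.58 mg/L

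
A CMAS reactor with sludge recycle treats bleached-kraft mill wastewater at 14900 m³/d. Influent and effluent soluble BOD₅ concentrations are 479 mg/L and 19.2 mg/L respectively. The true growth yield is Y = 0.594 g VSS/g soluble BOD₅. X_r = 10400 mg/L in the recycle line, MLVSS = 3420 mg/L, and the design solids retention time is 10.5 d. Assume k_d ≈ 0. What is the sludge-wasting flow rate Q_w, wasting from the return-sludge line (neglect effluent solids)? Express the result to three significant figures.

Biomass mass balance (decay neglected): V·X = Y·Q·(S₀ − S)·θ_c, so V = 0.594 × 14900 × (479 − 19.2) × 10.5 / 3420 = 12494 m³.
Wasting from the return line (neglecting effluent solids): Q_w = V·X / (θ_c·X_r) = 12494 × 3420 / (10.5 × 10400) = 391.3 m³/d.

Q_w ≈ 391 m³/d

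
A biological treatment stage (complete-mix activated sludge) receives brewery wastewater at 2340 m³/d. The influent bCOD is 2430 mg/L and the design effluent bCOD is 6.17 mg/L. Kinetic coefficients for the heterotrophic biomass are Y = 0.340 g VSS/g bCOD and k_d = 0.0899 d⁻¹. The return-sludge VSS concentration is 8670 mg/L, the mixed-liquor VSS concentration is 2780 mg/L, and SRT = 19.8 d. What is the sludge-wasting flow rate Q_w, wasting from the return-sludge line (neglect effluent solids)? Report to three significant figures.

Q_w ≈ 80.0 m³/d

From the SRT design equation V = Y Q (S₀−S) θ_c / [X (1 + k_d θ_c)] = 0.340 × 2340 × (2430 − 6.17) × 19.8 / [2780 × (1 + 0.0899 × 19.8)] = 3.82×10^7 / 7728 = 4940 m³.
Wasting from the return line (neglecting effluent solids): Q_w = V·X / (θ_c·X_r) = 4940 × 2780 / (19.8 × 8670) = 80.01 m³/d.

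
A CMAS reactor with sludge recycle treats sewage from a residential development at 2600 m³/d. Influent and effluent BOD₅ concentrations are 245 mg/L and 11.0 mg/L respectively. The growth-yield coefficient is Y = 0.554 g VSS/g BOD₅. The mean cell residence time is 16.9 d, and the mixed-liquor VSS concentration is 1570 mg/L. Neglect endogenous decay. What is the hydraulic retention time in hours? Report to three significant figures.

τ ≈ 33.5 h

Biomass mass balance (decay neglected): V·X = Y·Q·(S₀ − S)·θ_c, so V = 0.554 × 2600 × (245 − 11.0) × 16.9 / 1570 = 3628 m³.
Hydraulic retention time τ = V/Q = 3628 / 2600 = 1.395 d = 33.49 h.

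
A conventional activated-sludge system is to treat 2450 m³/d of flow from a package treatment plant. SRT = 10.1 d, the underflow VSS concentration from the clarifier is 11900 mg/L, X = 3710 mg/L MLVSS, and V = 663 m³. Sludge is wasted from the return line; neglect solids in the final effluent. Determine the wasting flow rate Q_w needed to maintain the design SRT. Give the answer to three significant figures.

Q_w = (V·X)/(θ_c X_r) = 663.0 × 3710 / (10.1 × 11900) = 20.47 m³/d.

Q_w ≈ 20.5 m³/d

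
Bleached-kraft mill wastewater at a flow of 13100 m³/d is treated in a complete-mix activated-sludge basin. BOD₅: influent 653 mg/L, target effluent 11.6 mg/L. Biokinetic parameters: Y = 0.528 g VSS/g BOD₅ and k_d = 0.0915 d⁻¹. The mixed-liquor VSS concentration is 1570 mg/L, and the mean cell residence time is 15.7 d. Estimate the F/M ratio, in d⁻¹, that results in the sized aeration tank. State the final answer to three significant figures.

Rearranging the biomass balance for a CMAS with decay, V = Y·Q·ΔS·θ_c / [X·(1+k_d θ_c)] = 0.528 × 13100 × (653 − 11.6) × 15.7 / [1570 × (1 + 0.0915 × 15.7)] = 6.97×10^7 / 3825 = 18208 m³.
Food-to-microorganism ratio F/M = Q S₀ / (V X) = 13100 × 653 / (18208 × 1570) = 0.2992 d⁻¹.

F/M ≈ 0.299 d⁻¹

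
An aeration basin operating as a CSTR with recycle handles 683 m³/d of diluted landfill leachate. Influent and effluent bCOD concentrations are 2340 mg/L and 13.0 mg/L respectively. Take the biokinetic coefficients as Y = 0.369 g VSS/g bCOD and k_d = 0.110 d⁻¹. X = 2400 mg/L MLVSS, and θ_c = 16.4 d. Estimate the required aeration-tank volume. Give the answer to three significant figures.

V ≈ 1430 m³

From the SRT design equation V = Y Q (S₀−S) θ_c / [X (1 + k_d θ_c)] = 0.369 × 683 × (2340 − 13.0) × 16.4 / [2400 × (1 + 0.110 × 16.4)] = 9.62×10^6 / 6730 = 1429 m³.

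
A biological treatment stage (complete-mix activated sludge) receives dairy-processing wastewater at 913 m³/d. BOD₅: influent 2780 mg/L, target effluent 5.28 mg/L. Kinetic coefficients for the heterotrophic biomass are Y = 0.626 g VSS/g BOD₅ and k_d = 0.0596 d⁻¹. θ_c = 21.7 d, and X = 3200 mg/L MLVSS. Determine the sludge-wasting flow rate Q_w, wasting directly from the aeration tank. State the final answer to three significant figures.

From the SRT design equation V = Y Q (S₀−S) θ_c / [X (1 + k_d θ_c)] = 0.626 × 913 × (2780 − 5.28) × 21.7 / [3200 × (1 + 0.0596 × 21.7)] = 3.44×10^7 / 7339 = 4689 m³.
For wasting at MLVSS concentration, Q_w = V/θ_c = 4689/21.7 = 216.1 m³/d.

Q_w ≈ 216 m³/d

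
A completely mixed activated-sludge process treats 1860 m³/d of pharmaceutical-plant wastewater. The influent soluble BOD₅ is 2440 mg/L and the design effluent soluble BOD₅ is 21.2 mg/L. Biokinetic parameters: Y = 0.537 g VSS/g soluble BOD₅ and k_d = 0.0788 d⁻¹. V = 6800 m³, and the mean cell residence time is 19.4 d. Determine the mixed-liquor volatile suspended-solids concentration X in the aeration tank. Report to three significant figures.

X ≈ 2730 mg/L

From V·X·(1 + k_d·θ_c) = Y·Q·(S₀ − S)·θ_c: X = 0.537 × 1860 × (2440 − 21.2) × 19.4 / [6800 × (1 + 0.0788 × 19.4)] = 2726 mg/L.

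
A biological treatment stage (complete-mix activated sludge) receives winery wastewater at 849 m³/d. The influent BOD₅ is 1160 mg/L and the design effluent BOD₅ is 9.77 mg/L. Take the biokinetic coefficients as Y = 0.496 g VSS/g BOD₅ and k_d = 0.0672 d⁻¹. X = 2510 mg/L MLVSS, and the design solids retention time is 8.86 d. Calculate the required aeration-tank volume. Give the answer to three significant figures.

Steady-state biomass mass balance: V·X·(1 + k_d·θ_c) = Y·Q·(S₀ − S)·θ_c, so V = 0.496 × 849 × (1160 − 9.77) × 8.86 / [2510 × (1 + 0.0672 × 8.86)] = 4.29×10^6 / 4004 = 1072 m³.

V ≈ 1070 m³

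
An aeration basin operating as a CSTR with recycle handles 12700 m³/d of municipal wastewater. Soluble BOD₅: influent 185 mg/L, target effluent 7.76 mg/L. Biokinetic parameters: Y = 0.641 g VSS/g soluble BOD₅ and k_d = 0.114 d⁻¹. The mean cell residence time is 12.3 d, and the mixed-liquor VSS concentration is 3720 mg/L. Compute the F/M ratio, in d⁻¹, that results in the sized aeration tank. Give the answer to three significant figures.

F/M ≈ 0.318 d⁻¹

Steady-state biomass mass balance: V·X·(1 + k_d·θ_c) = Y·Q·(S₀ − S)·θ_c, so V = 0.641 × 12700 × (185 − 7.76) × 12.3 / [3720 × (1 + 0.114 × 12.3)] = 1.77×10^7 / 8936 = 1986 m³.
F/M = Q·S₀ / (V·X) = 12700 × 185 / (1986 × 3720) = 0.3180 g soluble BOD₅·(g VSS·d)⁻¹.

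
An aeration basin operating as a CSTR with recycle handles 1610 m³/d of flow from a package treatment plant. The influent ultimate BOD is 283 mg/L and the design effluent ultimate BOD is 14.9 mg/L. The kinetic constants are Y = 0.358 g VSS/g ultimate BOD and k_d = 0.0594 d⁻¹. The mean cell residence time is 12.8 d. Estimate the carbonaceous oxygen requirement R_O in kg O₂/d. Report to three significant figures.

Correct the yield for decay: Y_obs = Y/(1 + k_d θ_c) = 0.358 / (1 + 0.0594 × 12.8) = 0.358 / 1.760 = 0.2034.
Mass of ultimate BOD removed per day: Q(S₀ − S) = 1610 × 268.1 g/m³ = 431.6 kg/d.
Net sludge production P_X = 0.2034 × 431.6 = 87.78 kg VSS/d.
R_O = Q·ΔS − 1.42 P_X = 431.6 − 124.7 = 307.0 kg O₂/d.

R_O ≈ 307 kg O₂/d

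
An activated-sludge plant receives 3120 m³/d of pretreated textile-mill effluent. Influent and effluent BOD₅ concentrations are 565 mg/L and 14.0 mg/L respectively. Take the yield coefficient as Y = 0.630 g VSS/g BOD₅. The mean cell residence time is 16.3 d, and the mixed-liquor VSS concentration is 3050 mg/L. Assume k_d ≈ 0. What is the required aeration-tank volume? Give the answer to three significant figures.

V ≈ 5790 m³

Biomass mass balance (decay neglected): V·X = Y·Q·(S₀ − S)·θ_c, so V = 0.630 × 3120 × (565 − 14.0) × 16.3 / 3050 = 5788 m³.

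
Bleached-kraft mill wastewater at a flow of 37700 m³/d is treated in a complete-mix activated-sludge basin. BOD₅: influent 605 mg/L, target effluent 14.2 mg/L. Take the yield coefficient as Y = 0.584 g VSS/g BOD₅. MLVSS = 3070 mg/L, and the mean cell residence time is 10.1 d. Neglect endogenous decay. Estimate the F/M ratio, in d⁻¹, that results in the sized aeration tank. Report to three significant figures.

F/M ≈ 0.174 d⁻¹

V·X = Y·Q·ΔS·θ_c gives V = 0.584 × 37700 × (605 − 14.2) × 10.1 / 3070 = 42793 m³.
Food-to-microorganism ratio F/M = Q S₀ / (V X) = 37700 × 605 / (42793 × 3070) = 0.1736 d⁻¹.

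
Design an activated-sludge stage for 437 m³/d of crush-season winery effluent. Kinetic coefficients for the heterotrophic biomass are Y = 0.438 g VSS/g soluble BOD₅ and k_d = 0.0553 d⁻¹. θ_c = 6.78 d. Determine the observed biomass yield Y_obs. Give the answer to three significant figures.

Y_obs ≈ 0.319 g VSS/g soluble BOD₅

Observed yield with endogenous decay: Y_obs = Y / (1 + k_d·θ_c) = 0.438 / (1 + 0.0553 × 6.78) = 0.438 / 1.375 = 0.3186 g VSS/g soluble BOD₅.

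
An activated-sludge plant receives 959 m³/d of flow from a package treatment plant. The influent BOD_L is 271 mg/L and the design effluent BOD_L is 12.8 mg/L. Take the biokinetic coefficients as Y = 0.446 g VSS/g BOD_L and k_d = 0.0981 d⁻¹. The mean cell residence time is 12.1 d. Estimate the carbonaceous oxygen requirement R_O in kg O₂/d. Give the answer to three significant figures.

Correct the yield for decay: Y_obs = Y/(1 + k_d θ_c) = 0.446 / (1 + 0.0981 × 12.1) = 0.446 / 2.187 = 0.2039.
Mass of BOD_L removed per day: Q(S₀ − S) = 959 × 258.2 g/m³ = 247.6 kg/d.
Biomass synthesised: P_X = Y_obs × 247.6 = 50.50 kg VSS/d.
R_O = Q·(S₀ − S) − 1.42·P_X = 247.6 − 1.42 × 50.50 = 175.9 kg O₂/d.

R_O ≈ 176 kg O₂/d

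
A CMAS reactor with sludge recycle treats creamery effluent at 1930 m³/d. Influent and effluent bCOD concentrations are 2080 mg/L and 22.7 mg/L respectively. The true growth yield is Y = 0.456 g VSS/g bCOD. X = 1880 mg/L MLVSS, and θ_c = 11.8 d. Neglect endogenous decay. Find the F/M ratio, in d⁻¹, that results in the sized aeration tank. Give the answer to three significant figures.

With k_d = 0 the design equation reduces to V = Y Q (S₀−S) θ_c / X = 0.456 × 1930 × (2080 − 22.7) × 11.8 / 1880 = 11364 m³.
F/M = Q·S₀ / (V·X) = 1930 × 2080 / (11364 × 1880) = 0.1879 g bCOD·(g VSS·d)⁻¹.

F/M ≈ 0.188 d⁻¹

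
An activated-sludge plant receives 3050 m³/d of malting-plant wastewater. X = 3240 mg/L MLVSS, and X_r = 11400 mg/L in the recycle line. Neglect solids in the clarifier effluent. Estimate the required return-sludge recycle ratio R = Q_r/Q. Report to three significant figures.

R ≈ 0.397

Solids balance on the clarifier gives (1+R)X = R·X_r, so R = X/(X_r − X) = 3240 / (11400 − 3240) = 0.3971.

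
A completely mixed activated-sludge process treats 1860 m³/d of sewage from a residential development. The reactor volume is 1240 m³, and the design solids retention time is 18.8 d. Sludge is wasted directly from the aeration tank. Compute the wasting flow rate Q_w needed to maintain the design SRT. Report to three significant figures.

Wasting from the aeration tank: Q_w = V / θ_c = 1240 / 18.8 = 65.96 m³/d.

Q_w ≈ 66.0 m³/d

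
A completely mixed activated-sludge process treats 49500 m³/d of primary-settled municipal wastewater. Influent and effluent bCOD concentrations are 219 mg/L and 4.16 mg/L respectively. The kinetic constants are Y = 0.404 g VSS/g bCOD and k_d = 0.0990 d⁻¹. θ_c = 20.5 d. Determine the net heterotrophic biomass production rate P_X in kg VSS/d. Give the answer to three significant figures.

The observed yield is Y_obs = Y/(1 + k_d·θ_c) = 0.404 / (1 + 0.0990 × 20.5) = 0.404 / 3.030 = 0.1334 g VSS per g bCOD removed.
Q·(S₀ − S) = 49500 × (219 − 4.16) × 10⁻³ = 10635 kg/d removed.
Biomass produced: P_X = Y_obs·Q·ΔS = 0.1334 × 10635 ≈ 1418 kg VSS/d.

P_X ≈ 1420 kg VSS/d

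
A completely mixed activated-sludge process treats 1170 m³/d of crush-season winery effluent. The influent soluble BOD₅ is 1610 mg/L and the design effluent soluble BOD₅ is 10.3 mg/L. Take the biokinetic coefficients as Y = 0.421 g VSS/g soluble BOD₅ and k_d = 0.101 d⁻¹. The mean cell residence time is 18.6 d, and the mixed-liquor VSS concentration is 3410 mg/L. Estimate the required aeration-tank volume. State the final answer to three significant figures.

V ≈ 1490 m³

Steady-state biomass mass balance: V·X·(1 + k_d·θ_c) = Y·Q·(S₀ − S)·θ_c, so V = 0.421 × 1170 × (1610 − 10.3) × 18.6 / [3410 × (1 + 0.101 × 18.6)] = 1.47×10^7 / 9816 = 1493 m³.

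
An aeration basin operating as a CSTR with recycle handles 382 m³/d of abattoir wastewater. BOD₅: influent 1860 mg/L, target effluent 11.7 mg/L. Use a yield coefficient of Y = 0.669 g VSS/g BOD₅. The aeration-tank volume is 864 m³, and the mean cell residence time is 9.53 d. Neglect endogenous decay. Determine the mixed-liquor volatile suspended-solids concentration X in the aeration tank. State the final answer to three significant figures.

Without decay, X = Y Q (S₀−S) θ_c / V = 0.669 × 382 × (1860 − 11.7) × 9.53 / 864 = 5210 mg/L.

X ≈ 5210 mg/L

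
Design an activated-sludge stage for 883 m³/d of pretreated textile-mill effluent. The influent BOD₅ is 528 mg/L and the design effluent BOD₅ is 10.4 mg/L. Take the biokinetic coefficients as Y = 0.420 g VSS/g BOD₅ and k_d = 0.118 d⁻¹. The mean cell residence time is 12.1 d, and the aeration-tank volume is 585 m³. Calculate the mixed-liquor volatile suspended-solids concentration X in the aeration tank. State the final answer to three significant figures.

From V·X·(1 + k_d·θ_c) = Y·Q·(S₀ − S)·θ_c: X = 0.420 × 883 × (528 − 10.4) × 12.1 / [585 × (1 + 0.118 × 12.1)] = 1635 mg/L.

X ≈ 1640 mg/L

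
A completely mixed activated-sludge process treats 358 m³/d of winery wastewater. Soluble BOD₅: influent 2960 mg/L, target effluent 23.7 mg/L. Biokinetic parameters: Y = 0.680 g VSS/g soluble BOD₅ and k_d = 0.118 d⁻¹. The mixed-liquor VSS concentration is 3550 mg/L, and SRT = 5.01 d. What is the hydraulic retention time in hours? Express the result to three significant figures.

Rearranging the biomass balance for a CMAS with decay, V = Y·Q·ΔS·θ_c / [X·(1+k_d θ_c)] = 0.680 × 358 × (2960 − 23.7) × 5.01 / [3550 × (1 + 0.118 × 5.01)] = 3.58×10^6 / 5649 = 634.0 m³.
HRT = V/Q = 634.0 m³ / 358 m³·d⁻¹ = 1.771 d × 24 = 42.50 h.

τ ≈ 42.5 h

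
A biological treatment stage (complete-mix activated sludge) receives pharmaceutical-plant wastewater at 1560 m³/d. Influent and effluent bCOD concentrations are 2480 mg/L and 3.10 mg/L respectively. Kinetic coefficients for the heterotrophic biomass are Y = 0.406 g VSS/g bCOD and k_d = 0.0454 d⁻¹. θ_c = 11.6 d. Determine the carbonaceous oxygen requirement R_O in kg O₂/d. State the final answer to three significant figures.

The observed yield is Y_obs = Y/(1 + k_d·θ_c) = 0.406 / (1 + 0.0454 × 11.6) = 0.406 / 1.527 = 0.2659 g VSS per g bCOD removed.
Mass of bCOD removed per day: Q(S₀ − S) = 1560 × 2477 g/m³ = 3864 kg/d.
P_X = Y_obs·Q·(S₀ − S) = 0.2659 × 3864 = 1028 kg VSS/d.
R_O = Q·ΔS − 1.42 P_X = 3864 − 1459 = 2405 kg O₂/d.

R_O ≈ 2400 kg O₂/d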